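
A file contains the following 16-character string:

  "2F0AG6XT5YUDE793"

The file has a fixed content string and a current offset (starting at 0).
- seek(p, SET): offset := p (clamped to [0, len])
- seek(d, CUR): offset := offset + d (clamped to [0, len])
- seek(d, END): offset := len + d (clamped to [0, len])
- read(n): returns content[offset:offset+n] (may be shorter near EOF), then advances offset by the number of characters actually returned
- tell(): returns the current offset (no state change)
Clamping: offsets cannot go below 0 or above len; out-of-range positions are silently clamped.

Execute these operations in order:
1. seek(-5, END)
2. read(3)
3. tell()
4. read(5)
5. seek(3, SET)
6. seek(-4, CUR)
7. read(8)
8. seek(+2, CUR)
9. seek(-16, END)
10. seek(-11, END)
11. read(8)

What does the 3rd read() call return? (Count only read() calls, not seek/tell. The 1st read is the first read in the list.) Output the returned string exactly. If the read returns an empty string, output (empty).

After 1 (seek(-5, END)): offset=11
After 2 (read(3)): returned 'DE7', offset=14
After 3 (tell()): offset=14
After 4 (read(5)): returned '93', offset=16
After 5 (seek(3, SET)): offset=3
After 6 (seek(-4, CUR)): offset=0
After 7 (read(8)): returned '2F0AG6XT', offset=8
After 8 (seek(+2, CUR)): offset=10
After 9 (seek(-16, END)): offset=0
After 10 (seek(-11, END)): offset=5
After 11 (read(8)): returned '6XT5YUDE', offset=13

Answer: 2F0AG6XT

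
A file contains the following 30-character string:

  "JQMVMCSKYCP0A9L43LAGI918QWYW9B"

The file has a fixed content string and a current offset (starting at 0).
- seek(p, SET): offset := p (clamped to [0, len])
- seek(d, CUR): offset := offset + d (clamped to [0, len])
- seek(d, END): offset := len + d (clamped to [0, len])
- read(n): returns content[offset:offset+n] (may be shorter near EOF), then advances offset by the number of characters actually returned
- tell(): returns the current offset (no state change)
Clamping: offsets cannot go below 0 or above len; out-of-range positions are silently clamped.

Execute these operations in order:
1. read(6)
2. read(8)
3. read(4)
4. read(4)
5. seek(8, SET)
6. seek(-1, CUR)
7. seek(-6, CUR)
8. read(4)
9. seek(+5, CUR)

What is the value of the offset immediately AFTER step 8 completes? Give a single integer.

After 1 (read(6)): returned 'JQMVMC', offset=6
After 2 (read(8)): returned 'SKYCP0A9', offset=14
After 3 (read(4)): returned 'L43L', offset=18
After 4 (read(4)): returned 'AGI9', offset=22
After 5 (seek(8, SET)): offset=8
After 6 (seek(-1, CUR)): offset=7
After 7 (seek(-6, CUR)): offset=1
After 8 (read(4)): returned 'QMVM', offset=5

Answer: 5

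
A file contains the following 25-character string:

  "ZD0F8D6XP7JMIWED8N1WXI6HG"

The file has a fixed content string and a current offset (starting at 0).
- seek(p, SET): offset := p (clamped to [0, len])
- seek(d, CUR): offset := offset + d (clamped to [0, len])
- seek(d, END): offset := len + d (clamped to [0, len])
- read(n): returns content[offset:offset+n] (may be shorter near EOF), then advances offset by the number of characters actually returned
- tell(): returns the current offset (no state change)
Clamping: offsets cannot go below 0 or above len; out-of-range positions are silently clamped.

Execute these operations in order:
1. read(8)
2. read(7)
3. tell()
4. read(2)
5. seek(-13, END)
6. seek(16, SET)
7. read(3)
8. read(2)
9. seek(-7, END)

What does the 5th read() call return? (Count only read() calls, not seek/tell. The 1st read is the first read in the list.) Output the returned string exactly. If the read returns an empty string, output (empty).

Answer: WX

Derivation:
After 1 (read(8)): returned 'ZD0F8D6X', offset=8
After 2 (read(7)): returned 'P7JMIWE', offset=15
After 3 (tell()): offset=15
After 4 (read(2)): returned 'D8', offset=17
After 5 (seek(-13, END)): offset=12
After 6 (seek(16, SET)): offset=16
After 7 (read(3)): returned '8N1', offset=19
After 8 (read(2)): returned 'WX', offset=21
After 9 (seek(-7, END)): offset=18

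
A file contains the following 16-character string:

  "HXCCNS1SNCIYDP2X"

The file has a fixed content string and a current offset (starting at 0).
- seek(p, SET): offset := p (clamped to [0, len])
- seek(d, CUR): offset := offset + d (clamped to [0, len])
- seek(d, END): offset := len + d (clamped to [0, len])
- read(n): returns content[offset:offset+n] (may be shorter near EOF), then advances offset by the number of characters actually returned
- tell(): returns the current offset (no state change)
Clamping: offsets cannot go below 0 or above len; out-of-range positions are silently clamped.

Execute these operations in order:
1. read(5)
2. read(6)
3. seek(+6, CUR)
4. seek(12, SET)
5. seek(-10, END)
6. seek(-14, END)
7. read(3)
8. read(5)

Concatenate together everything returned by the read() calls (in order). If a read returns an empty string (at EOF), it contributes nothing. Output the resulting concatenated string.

After 1 (read(5)): returned 'HXCCN', offset=5
After 2 (read(6)): returned 'S1SNCI', offset=11
After 3 (seek(+6, CUR)): offset=16
After 4 (seek(12, SET)): offset=12
After 5 (seek(-10, END)): offset=6
After 6 (seek(-14, END)): offset=2
After 7 (read(3)): returned 'CCN', offset=5
After 8 (read(5)): returned 'S1SNC', offset=10

Answer: HXCCNS1SNCICCNS1SNC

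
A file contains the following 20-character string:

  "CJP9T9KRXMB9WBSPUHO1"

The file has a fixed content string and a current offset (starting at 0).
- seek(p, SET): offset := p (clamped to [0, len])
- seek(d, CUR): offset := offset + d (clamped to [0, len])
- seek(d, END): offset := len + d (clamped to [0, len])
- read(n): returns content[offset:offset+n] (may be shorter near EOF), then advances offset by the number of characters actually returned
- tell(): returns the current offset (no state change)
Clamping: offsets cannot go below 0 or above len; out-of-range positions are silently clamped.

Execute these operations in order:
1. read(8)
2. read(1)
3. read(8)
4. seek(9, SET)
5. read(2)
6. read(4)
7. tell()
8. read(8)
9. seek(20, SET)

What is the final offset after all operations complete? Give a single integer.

Answer: 20

Derivation:
After 1 (read(8)): returned 'CJP9T9KR', offset=8
After 2 (read(1)): returned 'X', offset=9
After 3 (read(8)): returned 'MB9WBSPU', offset=17
After 4 (seek(9, SET)): offset=9
After 5 (read(2)): returned 'MB', offset=11
After 6 (read(4)): returned '9WBS', offset=15
After 7 (tell()): offset=15
After 8 (read(8)): returned 'PUHO1', offset=20
After 9 (seek(20, SET)): offset=20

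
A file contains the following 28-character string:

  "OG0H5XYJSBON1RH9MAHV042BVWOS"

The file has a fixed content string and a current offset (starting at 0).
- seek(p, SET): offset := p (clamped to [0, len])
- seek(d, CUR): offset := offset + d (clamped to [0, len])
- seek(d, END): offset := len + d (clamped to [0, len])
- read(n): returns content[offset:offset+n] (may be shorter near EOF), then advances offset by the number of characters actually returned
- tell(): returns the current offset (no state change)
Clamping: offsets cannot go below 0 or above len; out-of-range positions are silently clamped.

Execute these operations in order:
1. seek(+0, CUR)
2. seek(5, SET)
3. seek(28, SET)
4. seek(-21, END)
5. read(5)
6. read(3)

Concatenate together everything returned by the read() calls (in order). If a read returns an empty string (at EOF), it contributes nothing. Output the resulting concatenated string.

Answer: JSBON1RH

Derivation:
After 1 (seek(+0, CUR)): offset=0
After 2 (seek(5, SET)): offset=5
After 3 (seek(28, SET)): offset=28
After 4 (seek(-21, END)): offset=7
After 5 (read(5)): returned 'JSBON', offset=12
After 6 (read(3)): returned '1RH', offset=15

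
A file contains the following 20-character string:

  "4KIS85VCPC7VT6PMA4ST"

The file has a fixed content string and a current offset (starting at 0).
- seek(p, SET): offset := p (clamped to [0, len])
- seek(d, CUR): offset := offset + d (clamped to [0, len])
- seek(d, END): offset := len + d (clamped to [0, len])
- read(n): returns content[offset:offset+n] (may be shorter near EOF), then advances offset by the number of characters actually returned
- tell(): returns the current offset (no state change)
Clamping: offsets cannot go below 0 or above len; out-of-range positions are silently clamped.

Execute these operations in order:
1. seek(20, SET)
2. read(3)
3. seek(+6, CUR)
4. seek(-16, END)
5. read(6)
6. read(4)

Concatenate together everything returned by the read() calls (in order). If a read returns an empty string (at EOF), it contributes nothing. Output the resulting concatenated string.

Answer: 85VCPC7VT6

Derivation:
After 1 (seek(20, SET)): offset=20
After 2 (read(3)): returned '', offset=20
After 3 (seek(+6, CUR)): offset=20
After 4 (seek(-16, END)): offset=4
After 5 (read(6)): returned '85VCPC', offset=10
After 6 (read(4)): returned '7VT6', offset=14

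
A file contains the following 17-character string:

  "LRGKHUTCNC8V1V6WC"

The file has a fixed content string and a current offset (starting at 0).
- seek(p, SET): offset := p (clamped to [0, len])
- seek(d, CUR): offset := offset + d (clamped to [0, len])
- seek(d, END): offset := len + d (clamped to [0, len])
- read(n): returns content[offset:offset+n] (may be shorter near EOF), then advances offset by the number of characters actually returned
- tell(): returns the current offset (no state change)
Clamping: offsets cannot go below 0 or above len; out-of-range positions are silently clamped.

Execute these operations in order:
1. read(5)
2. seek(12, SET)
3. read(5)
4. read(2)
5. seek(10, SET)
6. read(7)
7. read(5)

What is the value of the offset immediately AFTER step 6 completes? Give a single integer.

After 1 (read(5)): returned 'LRGKH', offset=5
After 2 (seek(12, SET)): offset=12
After 3 (read(5)): returned '1V6WC', offset=17
After 4 (read(2)): returned '', offset=17
After 5 (seek(10, SET)): offset=10
After 6 (read(7)): returned '8V1V6WC', offset=17

Answer: 17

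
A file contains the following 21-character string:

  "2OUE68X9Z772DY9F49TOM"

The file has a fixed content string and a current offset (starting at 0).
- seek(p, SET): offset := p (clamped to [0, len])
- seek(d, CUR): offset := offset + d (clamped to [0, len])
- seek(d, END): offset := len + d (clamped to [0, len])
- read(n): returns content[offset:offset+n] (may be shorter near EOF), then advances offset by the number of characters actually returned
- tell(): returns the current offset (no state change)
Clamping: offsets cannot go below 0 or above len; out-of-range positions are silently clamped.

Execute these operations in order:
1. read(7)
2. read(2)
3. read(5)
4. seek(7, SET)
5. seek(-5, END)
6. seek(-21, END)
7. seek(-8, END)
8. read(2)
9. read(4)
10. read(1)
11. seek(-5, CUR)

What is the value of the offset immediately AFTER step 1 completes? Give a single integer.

Answer: 7

Derivation:
After 1 (read(7)): returned '2OUE68X', offset=7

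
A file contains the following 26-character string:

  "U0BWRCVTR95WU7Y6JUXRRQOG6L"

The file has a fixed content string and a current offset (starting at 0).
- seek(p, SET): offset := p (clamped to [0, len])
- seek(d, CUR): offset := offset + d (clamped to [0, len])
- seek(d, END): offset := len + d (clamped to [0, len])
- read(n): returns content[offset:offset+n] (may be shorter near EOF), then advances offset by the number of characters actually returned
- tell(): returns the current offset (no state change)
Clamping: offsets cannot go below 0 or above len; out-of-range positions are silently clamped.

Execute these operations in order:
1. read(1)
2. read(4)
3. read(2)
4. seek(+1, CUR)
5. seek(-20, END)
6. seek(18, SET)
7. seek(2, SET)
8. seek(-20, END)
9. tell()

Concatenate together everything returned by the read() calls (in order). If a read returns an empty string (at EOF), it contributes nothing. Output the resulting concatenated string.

Answer: U0BWRCV

Derivation:
After 1 (read(1)): returned 'U', offset=1
After 2 (read(4)): returned '0BWR', offset=5
After 3 (read(2)): returned 'CV', offset=7
After 4 (seek(+1, CUR)): offset=8
After 5 (seek(-20, END)): offset=6
After 6 (seek(18, SET)): offset=18
After 7 (seek(2, SET)): offset=2
After 8 (seek(-20, END)): offset=6
After 9 (tell()): offset=6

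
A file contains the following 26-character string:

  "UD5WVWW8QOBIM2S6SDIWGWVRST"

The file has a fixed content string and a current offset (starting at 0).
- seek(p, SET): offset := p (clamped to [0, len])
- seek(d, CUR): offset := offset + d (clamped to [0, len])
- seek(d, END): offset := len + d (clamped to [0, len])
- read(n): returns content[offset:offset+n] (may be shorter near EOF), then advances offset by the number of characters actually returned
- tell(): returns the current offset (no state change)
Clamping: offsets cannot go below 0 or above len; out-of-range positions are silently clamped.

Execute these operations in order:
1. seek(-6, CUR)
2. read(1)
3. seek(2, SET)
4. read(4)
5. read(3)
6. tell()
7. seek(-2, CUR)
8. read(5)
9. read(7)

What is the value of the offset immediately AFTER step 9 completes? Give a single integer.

Answer: 19

Derivation:
After 1 (seek(-6, CUR)): offset=0
After 2 (read(1)): returned 'U', offset=1
After 3 (seek(2, SET)): offset=2
After 4 (read(4)): returned '5WVW', offset=6
After 5 (read(3)): returned 'W8Q', offset=9
After 6 (tell()): offset=9
After 7 (seek(-2, CUR)): offset=7
After 8 (read(5)): returned '8QOBI', offset=12
After 9 (read(7)): returned 'M2S6SDI', offset=19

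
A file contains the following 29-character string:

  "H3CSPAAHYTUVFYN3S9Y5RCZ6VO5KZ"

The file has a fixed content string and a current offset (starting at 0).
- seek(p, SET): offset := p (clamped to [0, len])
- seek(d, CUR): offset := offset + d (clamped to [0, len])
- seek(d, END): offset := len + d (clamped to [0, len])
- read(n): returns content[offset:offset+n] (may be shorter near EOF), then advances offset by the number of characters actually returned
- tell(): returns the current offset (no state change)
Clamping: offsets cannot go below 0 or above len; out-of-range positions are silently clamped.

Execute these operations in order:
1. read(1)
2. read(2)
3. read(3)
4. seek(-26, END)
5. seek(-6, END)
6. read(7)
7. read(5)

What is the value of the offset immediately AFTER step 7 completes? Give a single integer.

Answer: 29

Derivation:
After 1 (read(1)): returned 'H', offset=1
After 2 (read(2)): returned '3C', offset=3
After 3 (read(3)): returned 'SPA', offset=6
After 4 (seek(-26, END)): offset=3
After 5 (seek(-6, END)): offset=23
After 6 (read(7)): returned '6VO5KZ', offset=29
After 7 (read(5)): returned '', offset=29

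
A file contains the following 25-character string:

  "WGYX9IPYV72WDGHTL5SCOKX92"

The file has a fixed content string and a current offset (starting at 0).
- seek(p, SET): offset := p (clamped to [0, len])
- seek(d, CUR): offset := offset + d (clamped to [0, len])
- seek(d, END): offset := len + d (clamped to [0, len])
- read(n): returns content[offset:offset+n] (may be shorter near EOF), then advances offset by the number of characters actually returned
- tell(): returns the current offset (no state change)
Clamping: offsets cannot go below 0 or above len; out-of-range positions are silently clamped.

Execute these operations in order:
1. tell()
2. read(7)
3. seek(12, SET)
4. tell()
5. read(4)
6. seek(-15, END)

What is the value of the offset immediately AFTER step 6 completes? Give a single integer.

Answer: 10

Derivation:
After 1 (tell()): offset=0
After 2 (read(7)): returned 'WGYX9IP', offset=7
After 3 (seek(12, SET)): offset=12
After 4 (tell()): offset=12
After 5 (read(4)): returned 'DGHT', offset=16
After 6 (seek(-15, END)): offset=10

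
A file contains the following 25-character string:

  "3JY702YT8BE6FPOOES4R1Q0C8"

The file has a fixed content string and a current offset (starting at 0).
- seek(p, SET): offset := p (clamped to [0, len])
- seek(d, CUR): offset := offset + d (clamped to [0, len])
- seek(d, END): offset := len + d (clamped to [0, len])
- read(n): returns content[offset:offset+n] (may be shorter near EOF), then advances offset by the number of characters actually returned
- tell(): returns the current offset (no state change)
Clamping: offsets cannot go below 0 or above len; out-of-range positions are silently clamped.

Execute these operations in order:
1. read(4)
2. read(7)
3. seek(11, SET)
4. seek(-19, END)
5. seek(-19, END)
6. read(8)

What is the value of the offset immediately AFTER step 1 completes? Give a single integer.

After 1 (read(4)): returned '3JY7', offset=4

Answer: 4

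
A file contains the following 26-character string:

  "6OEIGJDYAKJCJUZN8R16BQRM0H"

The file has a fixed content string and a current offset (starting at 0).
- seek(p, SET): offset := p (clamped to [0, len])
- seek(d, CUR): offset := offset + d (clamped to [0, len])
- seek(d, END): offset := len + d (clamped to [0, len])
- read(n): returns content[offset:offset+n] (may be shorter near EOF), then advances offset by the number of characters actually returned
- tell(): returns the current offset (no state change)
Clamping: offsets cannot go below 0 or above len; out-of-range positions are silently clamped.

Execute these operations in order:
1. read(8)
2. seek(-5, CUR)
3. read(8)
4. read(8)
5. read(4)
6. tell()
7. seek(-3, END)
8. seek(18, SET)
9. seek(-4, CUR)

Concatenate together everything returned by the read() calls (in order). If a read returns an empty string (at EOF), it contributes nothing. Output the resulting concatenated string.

After 1 (read(8)): returned '6OEIGJDY', offset=8
After 2 (seek(-5, CUR)): offset=3
After 3 (read(8)): returned 'IGJDYAKJ', offset=11
After 4 (read(8)): returned 'CJUZN8R1', offset=19
After 5 (read(4)): returned '6BQR', offset=23
After 6 (tell()): offset=23
After 7 (seek(-3, END)): offset=23
After 8 (seek(18, SET)): offset=18
After 9 (seek(-4, CUR)): offset=14

Answer: 6OEIGJDYIGJDYAKJCJUZN8R16BQR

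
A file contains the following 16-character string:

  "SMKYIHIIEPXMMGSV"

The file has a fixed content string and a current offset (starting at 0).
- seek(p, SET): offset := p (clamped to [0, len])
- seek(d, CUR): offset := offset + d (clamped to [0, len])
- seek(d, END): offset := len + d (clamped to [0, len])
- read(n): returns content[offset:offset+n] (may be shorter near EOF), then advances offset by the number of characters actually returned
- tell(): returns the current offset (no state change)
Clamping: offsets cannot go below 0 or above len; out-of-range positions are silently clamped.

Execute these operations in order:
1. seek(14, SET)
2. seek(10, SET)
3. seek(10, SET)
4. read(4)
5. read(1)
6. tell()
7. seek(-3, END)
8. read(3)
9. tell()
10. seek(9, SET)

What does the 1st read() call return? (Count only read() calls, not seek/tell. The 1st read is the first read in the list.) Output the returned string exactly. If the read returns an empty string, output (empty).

After 1 (seek(14, SET)): offset=14
After 2 (seek(10, SET)): offset=10
After 3 (seek(10, SET)): offset=10
After 4 (read(4)): returned 'XMMG', offset=14
After 5 (read(1)): returned 'S', offset=15
After 6 (tell()): offset=15
After 7 (seek(-3, END)): offset=13
After 8 (read(3)): returned 'GSV', offset=16
After 9 (tell()): offset=16
After 10 (seek(9, SET)): offset=9

Answer: XMMG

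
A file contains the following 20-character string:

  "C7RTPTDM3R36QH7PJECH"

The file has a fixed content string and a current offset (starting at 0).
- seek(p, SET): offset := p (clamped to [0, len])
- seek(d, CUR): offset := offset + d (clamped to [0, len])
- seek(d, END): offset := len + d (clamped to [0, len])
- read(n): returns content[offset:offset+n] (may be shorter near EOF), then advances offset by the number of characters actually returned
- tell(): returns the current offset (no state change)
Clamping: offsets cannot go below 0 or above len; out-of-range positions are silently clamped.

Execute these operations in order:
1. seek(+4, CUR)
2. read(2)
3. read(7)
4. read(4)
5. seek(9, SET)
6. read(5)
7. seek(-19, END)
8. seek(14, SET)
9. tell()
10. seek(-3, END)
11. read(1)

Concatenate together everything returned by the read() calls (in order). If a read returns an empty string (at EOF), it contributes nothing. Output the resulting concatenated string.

Answer: PTDM3R36QH7PJR36QHE

Derivation:
After 1 (seek(+4, CUR)): offset=4
After 2 (read(2)): returned 'PT', offset=6
After 3 (read(7)): returned 'DM3R36Q', offset=13
After 4 (read(4)): returned 'H7PJ', offset=17
After 5 (seek(9, SET)): offset=9
After 6 (read(5)): returned 'R36QH', offset=14
After 7 (seek(-19, END)): offset=1
After 8 (seek(14, SET)): offset=14
After 9 (tell()): offset=14
After 10 (seek(-3, END)): offset=17
After 11 (read(1)): returned 'E', offset=18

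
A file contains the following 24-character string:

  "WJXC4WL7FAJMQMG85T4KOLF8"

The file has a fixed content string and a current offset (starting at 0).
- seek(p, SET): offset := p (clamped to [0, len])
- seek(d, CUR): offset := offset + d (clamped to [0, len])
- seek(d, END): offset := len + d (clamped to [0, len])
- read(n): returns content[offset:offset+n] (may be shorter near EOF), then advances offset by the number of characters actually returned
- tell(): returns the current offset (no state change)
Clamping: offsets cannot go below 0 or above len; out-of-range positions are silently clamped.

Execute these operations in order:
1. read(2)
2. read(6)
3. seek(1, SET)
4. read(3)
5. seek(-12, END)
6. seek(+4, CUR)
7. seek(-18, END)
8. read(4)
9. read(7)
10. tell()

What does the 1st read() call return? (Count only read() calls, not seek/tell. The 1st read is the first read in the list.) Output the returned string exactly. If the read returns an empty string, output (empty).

After 1 (read(2)): returned 'WJ', offset=2
After 2 (read(6)): returned 'XC4WL7', offset=8
After 3 (seek(1, SET)): offset=1
After 4 (read(3)): returned 'JXC', offset=4
After 5 (seek(-12, END)): offset=12
After 6 (seek(+4, CUR)): offset=16
After 7 (seek(-18, END)): offset=6
After 8 (read(4)): returned 'L7FA', offset=10
After 9 (read(7)): returned 'JMQMG85', offset=17
After 10 (tell()): offset=17

Answer: WJ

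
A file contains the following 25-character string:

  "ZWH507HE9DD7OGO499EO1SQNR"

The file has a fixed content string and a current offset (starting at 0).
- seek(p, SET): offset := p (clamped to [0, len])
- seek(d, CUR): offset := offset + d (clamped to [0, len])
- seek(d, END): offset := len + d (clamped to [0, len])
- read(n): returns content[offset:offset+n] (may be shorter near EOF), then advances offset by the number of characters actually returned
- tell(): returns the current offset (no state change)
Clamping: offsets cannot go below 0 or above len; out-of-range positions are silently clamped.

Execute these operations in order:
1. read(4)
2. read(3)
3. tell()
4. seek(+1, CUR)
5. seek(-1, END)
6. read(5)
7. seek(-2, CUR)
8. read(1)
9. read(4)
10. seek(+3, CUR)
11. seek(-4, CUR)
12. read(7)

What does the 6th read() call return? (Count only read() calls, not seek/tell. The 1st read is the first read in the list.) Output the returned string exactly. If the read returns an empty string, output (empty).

Answer: SQNR

Derivation:
After 1 (read(4)): returned 'ZWH5', offset=4
After 2 (read(3)): returned '07H', offset=7
After 3 (tell()): offset=7
After 4 (seek(+1, CUR)): offset=8
After 5 (seek(-1, END)): offset=24
After 6 (read(5)): returned 'R', offset=25
After 7 (seek(-2, CUR)): offset=23
After 8 (read(1)): returned 'N', offset=24
After 9 (read(4)): returned 'R', offset=25
After 10 (seek(+3, CUR)): offset=25
After 11 (seek(-4, CUR)): offset=21
After 12 (read(7)): returned 'SQNR', offset=25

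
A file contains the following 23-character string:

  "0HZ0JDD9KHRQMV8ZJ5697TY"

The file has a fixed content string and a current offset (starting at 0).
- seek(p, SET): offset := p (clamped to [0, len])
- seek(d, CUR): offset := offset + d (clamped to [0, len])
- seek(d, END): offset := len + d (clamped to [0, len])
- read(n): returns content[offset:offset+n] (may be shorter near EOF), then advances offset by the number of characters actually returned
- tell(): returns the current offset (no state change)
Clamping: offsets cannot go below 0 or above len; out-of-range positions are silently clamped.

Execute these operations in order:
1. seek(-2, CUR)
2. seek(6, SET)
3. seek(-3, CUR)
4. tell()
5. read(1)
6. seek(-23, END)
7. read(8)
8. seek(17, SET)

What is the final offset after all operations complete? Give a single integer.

Answer: 17

Derivation:
After 1 (seek(-2, CUR)): offset=0
After 2 (seek(6, SET)): offset=6
After 3 (seek(-3, CUR)): offset=3
After 4 (tell()): offset=3
After 5 (read(1)): returned '0', offset=4
After 6 (seek(-23, END)): offset=0
After 7 (read(8)): returned '0HZ0JDD9', offset=8
After 8 (seek(17, SET)): offset=17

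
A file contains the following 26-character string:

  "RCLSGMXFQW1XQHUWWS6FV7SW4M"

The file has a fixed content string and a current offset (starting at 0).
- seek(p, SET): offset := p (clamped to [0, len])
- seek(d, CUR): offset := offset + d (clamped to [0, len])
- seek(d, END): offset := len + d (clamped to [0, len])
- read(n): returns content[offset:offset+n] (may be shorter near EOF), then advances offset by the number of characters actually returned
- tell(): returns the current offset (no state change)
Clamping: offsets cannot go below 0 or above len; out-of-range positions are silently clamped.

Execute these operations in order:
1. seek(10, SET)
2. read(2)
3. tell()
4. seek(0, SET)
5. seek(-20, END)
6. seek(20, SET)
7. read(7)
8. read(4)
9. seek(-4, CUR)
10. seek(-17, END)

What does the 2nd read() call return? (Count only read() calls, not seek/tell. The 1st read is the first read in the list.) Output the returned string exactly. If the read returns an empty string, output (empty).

Answer: V7SW4M

Derivation:
After 1 (seek(10, SET)): offset=10
After 2 (read(2)): returned '1X', offset=12
After 3 (tell()): offset=12
After 4 (seek(0, SET)): offset=0
After 5 (seek(-20, END)): offset=6
After 6 (seek(20, SET)): offset=20
After 7 (read(7)): returned 'V7SW4M', offset=26
After 8 (read(4)): returned '', offset=26
After 9 (seek(-4, CUR)): offset=22
After 10 (seek(-17, END)): offset=9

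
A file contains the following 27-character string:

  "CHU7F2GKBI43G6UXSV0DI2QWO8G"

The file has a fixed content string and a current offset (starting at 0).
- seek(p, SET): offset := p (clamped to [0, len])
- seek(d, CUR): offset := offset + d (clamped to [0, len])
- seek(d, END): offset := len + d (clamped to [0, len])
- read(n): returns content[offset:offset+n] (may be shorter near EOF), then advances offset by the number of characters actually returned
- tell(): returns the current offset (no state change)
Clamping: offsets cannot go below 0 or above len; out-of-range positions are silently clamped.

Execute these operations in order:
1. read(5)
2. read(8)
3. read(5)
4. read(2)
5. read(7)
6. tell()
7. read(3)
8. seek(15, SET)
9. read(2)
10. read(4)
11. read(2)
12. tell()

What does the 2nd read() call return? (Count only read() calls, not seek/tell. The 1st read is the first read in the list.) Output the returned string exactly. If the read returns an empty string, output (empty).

After 1 (read(5)): returned 'CHU7F', offset=5
After 2 (read(8)): returned '2GKBI43G', offset=13
After 3 (read(5)): returned '6UXSV', offset=18
After 4 (read(2)): returned '0D', offset=20
After 5 (read(7)): returned 'I2QWO8G', offset=27
After 6 (tell()): offset=27
After 7 (read(3)): returned '', offset=27
After 8 (seek(15, SET)): offset=15
After 9 (read(2)): returned 'XS', offset=17
After 10 (read(4)): returned 'V0DI', offset=21
After 11 (read(2)): returned '2Q', offset=23
After 12 (tell()): offset=23

Answer: 2GKBI43G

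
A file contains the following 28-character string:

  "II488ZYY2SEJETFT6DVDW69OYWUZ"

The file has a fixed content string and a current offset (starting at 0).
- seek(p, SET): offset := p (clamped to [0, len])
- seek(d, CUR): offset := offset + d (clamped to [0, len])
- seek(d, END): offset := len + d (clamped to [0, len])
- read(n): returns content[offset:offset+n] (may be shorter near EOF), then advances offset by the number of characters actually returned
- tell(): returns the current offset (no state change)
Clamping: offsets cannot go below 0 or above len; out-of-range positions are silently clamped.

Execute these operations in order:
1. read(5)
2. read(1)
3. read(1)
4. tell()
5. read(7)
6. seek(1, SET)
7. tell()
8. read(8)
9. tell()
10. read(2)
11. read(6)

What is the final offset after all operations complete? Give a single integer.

After 1 (read(5)): returned 'II488', offset=5
After 2 (read(1)): returned 'Z', offset=6
After 3 (read(1)): returned 'Y', offset=7
After 4 (tell()): offset=7
After 5 (read(7)): returned 'Y2SEJET', offset=14
After 6 (seek(1, SET)): offset=1
After 7 (tell()): offset=1
After 8 (read(8)): returned 'I488ZYY2', offset=9
After 9 (tell()): offset=9
After 10 (read(2)): returned 'SE', offset=11
After 11 (read(6)): returned 'JETFT6', offset=17

Answer: 17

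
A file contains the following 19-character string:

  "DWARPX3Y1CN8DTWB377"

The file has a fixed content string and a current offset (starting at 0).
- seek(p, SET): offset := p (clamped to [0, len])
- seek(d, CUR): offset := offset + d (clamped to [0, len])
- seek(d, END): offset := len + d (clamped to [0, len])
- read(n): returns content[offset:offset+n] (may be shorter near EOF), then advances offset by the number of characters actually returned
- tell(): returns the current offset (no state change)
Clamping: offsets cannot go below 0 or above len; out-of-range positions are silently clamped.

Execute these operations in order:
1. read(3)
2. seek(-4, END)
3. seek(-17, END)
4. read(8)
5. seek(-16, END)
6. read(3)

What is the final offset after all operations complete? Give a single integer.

After 1 (read(3)): returned 'DWA', offset=3
After 2 (seek(-4, END)): offset=15
After 3 (seek(-17, END)): offset=2
After 4 (read(8)): returned 'ARPX3Y1C', offset=10
After 5 (seek(-16, END)): offset=3
After 6 (read(3)): returned 'RPX', offset=6

Answer: 6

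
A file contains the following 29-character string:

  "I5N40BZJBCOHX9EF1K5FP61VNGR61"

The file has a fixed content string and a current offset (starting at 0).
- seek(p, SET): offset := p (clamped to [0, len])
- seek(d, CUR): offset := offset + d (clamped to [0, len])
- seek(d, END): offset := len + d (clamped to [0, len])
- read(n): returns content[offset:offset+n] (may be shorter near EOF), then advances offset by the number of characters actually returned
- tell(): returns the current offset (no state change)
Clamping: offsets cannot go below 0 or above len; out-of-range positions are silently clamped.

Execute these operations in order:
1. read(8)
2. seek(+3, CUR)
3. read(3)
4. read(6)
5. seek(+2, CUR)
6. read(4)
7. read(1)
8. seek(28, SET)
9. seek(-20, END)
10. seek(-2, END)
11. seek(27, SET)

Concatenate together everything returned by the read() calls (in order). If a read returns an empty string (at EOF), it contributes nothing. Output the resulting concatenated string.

After 1 (read(8)): returned 'I5N40BZJ', offset=8
After 2 (seek(+3, CUR)): offset=11
After 3 (read(3)): returned 'HX9', offset=14
After 4 (read(6)): returned 'EF1K5F', offset=20
After 5 (seek(+2, CUR)): offset=22
After 6 (read(4)): returned '1VNG', offset=26
After 7 (read(1)): returned 'R', offset=27
After 8 (seek(28, SET)): offset=28
After 9 (seek(-20, END)): offset=9
After 10 (seek(-2, END)): offset=27
After 11 (seek(27, SET)): offset=27

Answer: I5N40BZJHX9EF1K5F1VNGR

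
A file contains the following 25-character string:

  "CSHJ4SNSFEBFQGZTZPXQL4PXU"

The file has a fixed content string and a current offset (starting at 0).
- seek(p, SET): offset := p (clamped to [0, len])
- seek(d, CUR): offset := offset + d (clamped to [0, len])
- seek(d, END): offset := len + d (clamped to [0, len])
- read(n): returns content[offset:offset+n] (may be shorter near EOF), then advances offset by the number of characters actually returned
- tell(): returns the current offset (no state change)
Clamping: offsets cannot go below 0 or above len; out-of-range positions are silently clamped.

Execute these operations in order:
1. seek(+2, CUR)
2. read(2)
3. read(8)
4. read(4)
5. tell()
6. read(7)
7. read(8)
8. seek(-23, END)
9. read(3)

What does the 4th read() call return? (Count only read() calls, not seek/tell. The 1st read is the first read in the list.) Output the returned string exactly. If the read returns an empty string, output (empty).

After 1 (seek(+2, CUR)): offset=2
After 2 (read(2)): returned 'HJ', offset=4
After 3 (read(8)): returned '4SNSFEBF', offset=12
After 4 (read(4)): returned 'QGZT', offset=16
After 5 (tell()): offset=16
After 6 (read(7)): returned 'ZPXQL4P', offset=23
After 7 (read(8)): returned 'XU', offset=25
After 8 (seek(-23, END)): offset=2
After 9 (read(3)): returned 'HJ4', offset=5

Answer: ZPXQL4P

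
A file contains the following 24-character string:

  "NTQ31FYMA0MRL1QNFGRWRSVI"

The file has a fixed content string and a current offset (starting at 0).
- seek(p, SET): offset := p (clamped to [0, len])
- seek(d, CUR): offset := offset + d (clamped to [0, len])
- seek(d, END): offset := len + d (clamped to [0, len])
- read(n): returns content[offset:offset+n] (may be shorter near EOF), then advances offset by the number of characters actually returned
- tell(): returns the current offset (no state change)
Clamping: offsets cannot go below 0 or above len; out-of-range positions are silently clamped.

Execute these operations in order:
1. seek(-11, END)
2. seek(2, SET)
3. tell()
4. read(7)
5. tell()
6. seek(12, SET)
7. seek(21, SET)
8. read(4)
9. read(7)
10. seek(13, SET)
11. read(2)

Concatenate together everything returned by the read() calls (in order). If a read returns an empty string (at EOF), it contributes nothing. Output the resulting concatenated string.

After 1 (seek(-11, END)): offset=13
After 2 (seek(2, SET)): offset=2
After 3 (tell()): offset=2
After 4 (read(7)): returned 'Q31FYMA', offset=9
After 5 (tell()): offset=9
After 6 (seek(12, SET)): offset=12
After 7 (seek(21, SET)): offset=21
After 8 (read(4)): returned 'SVI', offset=24
After 9 (read(7)): returned '', offset=24
After 10 (seek(13, SET)): offset=13
After 11 (read(2)): returned '1Q', offset=15

Answer: Q31FYMASVI1Q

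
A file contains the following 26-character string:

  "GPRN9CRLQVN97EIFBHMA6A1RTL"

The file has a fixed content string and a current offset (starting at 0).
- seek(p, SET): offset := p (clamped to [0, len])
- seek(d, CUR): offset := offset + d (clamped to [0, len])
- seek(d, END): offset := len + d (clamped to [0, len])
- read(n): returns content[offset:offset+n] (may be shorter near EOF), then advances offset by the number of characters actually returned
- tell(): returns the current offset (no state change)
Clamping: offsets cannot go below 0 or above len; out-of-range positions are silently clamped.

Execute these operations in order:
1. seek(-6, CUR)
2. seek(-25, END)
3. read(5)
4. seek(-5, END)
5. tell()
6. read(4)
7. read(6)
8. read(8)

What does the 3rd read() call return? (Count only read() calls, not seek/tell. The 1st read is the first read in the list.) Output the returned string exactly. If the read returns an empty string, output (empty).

After 1 (seek(-6, CUR)): offset=0
After 2 (seek(-25, END)): offset=1
After 3 (read(5)): returned 'PRN9C', offset=6
After 4 (seek(-5, END)): offset=21
After 5 (tell()): offset=21
After 6 (read(4)): returned 'A1RT', offset=25
After 7 (read(6)): returned 'L', offset=26
After 8 (read(8)): returned '', offset=26

Answer: L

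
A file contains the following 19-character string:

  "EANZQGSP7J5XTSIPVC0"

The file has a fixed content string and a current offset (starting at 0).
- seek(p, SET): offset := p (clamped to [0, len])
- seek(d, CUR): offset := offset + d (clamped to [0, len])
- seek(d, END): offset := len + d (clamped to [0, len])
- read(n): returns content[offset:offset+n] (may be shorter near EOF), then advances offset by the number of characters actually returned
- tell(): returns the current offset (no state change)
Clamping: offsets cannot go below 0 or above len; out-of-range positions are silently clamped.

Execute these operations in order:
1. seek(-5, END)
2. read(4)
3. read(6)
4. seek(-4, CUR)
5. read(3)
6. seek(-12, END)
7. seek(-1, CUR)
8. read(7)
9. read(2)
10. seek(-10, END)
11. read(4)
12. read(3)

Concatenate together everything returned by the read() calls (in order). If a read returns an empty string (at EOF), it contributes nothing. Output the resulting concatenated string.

Answer: IPVC0PVCSP7J5XTSIJ5XTSIP

Derivation:
After 1 (seek(-5, END)): offset=14
After 2 (read(4)): returned 'IPVC', offset=18
After 3 (read(6)): returned '0', offset=19
After 4 (seek(-4, CUR)): offset=15
After 5 (read(3)): returned 'PVC', offset=18
After 6 (seek(-12, END)): offset=7
After 7 (seek(-1, CUR)): offset=6
After 8 (read(7)): returned 'SP7J5XT', offset=13
After 9 (read(2)): returned 'SI', offset=15
After 10 (seek(-10, END)): offset=9
After 11 (read(4)): returned 'J5XT', offset=13
After 12 (read(3)): returned 'SIP', offset=16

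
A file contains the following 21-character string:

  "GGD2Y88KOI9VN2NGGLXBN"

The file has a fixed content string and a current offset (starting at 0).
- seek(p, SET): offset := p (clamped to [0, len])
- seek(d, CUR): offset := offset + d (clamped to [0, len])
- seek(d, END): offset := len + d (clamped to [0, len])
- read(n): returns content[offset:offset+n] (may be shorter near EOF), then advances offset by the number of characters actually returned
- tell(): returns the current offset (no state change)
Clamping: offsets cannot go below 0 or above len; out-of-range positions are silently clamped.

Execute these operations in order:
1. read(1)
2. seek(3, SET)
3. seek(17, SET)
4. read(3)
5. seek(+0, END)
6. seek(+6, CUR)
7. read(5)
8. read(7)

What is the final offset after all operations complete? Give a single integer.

Answer: 21

Derivation:
After 1 (read(1)): returned 'G', offset=1
After 2 (seek(3, SET)): offset=3
After 3 (seek(17, SET)): offset=17
After 4 (read(3)): returned 'LXB', offset=20
After 5 (seek(+0, END)): offset=21
After 6 (seek(+6, CUR)): offset=21
After 7 (read(5)): returned '', offset=21
After 8 (read(7)): returned '', offset=21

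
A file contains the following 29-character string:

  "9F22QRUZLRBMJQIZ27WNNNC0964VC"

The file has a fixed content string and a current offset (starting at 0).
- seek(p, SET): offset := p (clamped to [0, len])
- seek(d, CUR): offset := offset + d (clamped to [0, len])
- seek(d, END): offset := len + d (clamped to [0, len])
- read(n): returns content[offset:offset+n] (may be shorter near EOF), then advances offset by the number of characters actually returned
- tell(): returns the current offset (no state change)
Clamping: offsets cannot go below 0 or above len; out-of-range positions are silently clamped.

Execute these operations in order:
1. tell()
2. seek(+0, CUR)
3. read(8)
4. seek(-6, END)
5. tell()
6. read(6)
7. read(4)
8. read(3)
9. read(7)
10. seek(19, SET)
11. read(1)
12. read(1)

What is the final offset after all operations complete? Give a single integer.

Answer: 21

Derivation:
After 1 (tell()): offset=0
After 2 (seek(+0, CUR)): offset=0
After 3 (read(8)): returned '9F22QRUZ', offset=8
After 4 (seek(-6, END)): offset=23
After 5 (tell()): offset=23
After 6 (read(6)): returned '0964VC', offset=29
After 7 (read(4)): returned '', offset=29
After 8 (read(3)): returned '', offset=29
After 9 (read(7)): returned '', offset=29
After 10 (seek(19, SET)): offset=19
After 11 (read(1)): returned 'N', offset=20
After 12 (read(1)): returned 'N', offset=21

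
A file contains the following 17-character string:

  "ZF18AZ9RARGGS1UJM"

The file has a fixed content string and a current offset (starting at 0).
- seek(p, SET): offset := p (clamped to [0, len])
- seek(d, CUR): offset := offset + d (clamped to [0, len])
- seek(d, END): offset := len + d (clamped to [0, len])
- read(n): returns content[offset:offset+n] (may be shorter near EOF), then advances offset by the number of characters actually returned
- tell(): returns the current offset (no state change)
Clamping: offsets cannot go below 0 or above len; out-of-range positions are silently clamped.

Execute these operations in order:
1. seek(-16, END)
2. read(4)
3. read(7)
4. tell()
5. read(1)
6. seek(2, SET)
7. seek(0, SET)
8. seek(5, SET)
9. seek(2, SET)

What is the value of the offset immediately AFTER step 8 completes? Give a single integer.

Answer: 5

Derivation:
After 1 (seek(-16, END)): offset=1
After 2 (read(4)): returned 'F18A', offset=5
After 3 (read(7)): returned 'Z9RARGG', offset=12
After 4 (tell()): offset=12
After 5 (read(1)): returned 'S', offset=13
After 6 (seek(2, SET)): offset=2
After 7 (seek(0, SET)): offset=0
After 8 (seek(5, SET)): offset=5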